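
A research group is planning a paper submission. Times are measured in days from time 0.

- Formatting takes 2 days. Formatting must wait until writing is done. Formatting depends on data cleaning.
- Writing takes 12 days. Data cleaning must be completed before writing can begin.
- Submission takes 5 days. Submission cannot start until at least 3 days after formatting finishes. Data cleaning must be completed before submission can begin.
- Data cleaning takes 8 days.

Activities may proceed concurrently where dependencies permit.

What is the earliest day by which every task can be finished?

30

Nothing blocks data cleaning, so it runs from day 0 to day 8.
Writing cannot begin until data cleaning (finishes day 8). It runs from day 8 to 8 + 12 = day 20.
Formatting has to wait for writing (finishes day 20); data cleaning (finishes day 8). The latest of these is day 20, so formatting runs day 20 to 20 + 2 = day 22.
Submission needs all of formatting (finishes day 22, plus 3-day gap → day 25); data cleaning (finishes day 8). That puts its earliest start at day 25; it finishes at 25 + 5 = day 30.
All tasks are finished once the last one completes. Finish times: Data cleaning at 8, Writing at 20, Formatting at 22, Submission at 30. The latest is day 30.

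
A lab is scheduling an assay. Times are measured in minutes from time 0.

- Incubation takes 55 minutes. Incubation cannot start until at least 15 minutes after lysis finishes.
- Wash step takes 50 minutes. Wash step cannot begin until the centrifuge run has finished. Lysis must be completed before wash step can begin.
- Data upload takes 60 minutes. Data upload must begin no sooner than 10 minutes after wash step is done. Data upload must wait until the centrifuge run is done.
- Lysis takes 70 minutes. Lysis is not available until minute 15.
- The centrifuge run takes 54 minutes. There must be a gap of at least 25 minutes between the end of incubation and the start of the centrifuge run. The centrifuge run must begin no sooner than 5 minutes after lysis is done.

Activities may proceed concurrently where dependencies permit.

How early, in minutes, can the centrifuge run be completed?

Lysis waits on its own release at minute 15, so it starts at minute 15 and finishes at 15 + 70 = minute 85.
After lysis (finishes minute 85, plus 15-minute gap → minute 100), incubation can start at minute 100 and finishes at minute 155.
The centrifuge run cannot start until incubation (finishes minute 155, plus 25-minute gap → minute 180); lysis (finishes minute 85, plus 5-minute gap → minute 90). The controlling bound is minute 180, so the centrifuge run finishes at 180 + 54 = minute 234.

234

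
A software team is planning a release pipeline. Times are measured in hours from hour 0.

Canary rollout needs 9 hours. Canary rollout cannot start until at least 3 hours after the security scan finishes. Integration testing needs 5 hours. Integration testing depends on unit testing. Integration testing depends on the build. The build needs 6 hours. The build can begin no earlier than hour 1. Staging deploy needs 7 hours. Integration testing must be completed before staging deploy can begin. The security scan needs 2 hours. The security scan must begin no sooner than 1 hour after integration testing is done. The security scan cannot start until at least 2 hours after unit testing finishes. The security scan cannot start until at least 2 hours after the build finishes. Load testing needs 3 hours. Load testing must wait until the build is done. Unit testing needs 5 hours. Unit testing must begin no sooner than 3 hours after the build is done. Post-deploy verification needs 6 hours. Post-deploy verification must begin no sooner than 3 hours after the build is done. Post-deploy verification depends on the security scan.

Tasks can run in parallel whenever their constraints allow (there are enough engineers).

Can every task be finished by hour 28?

No

After its own release at hour 1, the build can start at hour 1 and finishes at hour 7.
Load testing waits on the build (finishes hour 7), so it starts at hour 7 and finishes at 7 + 3 = hour 10.
After the build (finishes hour 7, plus 3-hour gap → hour 10), unit testing can start at hour 10 and finishes at hour 15.
Integration testing cannot start until unit testing (finishes hour 15); the build (finishes hour 7). The controlling bound is hour 15, so integration testing finishes at 15 + 5 = hour 20.
Staging deploy cannot begin until integration testing (finishes hour 20). It runs from hour 20 to 20 + 7 = hour 27.
The security scan cannot start until integration testing (finishes hour 20, plus 1-hour gap → hour 21); unit testing (finishes hour 15, plus 2-hour gap → hour 17); the build (finishes hour 7, plus 2-hour gap → hour 9). The controlling bound is hour 21, so the security scan finishes at 21 + 2 = hour 23.
Post-deploy verification cannot start until the build (finishes hour 7, plus 3-hour gap → hour 10); the security scan (finishes hour 23). The controlling bound is hour 23, so post-deploy verification finishes at 23 + 6 = hour 29.
After the security scan (finishes hour 23, plus 3-hour gap → hour 26), canary rollout can start at hour 26 and finishes at hour 35.
The earliest everything can be done is hour 35, which is after the deadline of 28, so it is not possible.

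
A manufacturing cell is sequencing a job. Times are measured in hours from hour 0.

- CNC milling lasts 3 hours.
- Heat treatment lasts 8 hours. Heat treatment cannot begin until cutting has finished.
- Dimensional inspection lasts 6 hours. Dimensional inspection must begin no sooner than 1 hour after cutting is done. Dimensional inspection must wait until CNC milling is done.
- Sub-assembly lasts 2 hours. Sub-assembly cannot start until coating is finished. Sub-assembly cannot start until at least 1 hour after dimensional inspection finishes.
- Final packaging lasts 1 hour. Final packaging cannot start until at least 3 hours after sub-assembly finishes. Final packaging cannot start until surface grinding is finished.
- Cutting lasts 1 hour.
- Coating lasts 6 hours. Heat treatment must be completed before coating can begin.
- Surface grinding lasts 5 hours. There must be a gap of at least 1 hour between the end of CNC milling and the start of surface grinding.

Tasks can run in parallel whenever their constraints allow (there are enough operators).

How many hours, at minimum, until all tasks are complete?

Nothing blocks CNC milling, so it runs from hour 0 to hour 3.
After CNC milling (finishes hour 3, plus 1-hour gap → hour 4), surface grinding can start at hour 4 and finishes at hour 9.
Cutting has no prerequisites, so it starts at hour 0 and finishes at hour 1.
Dimensional inspection needs all of cutting (finishes hour 1, plus 1-hour gap → hour 2); CNC milling (finishes hour 3). That puts its earliest start at hour 3; it finishes at 3 + 6 = hour 9.
Heat treatment cannot begin until cutting (finishes hour 1). It runs from hour 1 to 1 + 8 = hour 9.
Coating waits on heat treatment (finishes hour 9), so it starts at hour 9 and finishes at 9 + 6 = hour 15.
Sub-assembly has to wait for coating (finishes hour 15); dimensional inspection (finishes hour 9, plus 1-hour gap → hour 10). The latest of these is hour 15, so sub-assembly runs hour 15 to 15 + 2 = hour 17.
Final packaging cannot start until sub-assembly (finishes hour 17, plus 3-hour gap → hour 20); surface grinding (finishes hour 9). The controlling bound is hour 20, so final packaging finishes at 20 + 1 = hour 21.
All tasks are finished once the last one completes. Finish times: Cutting at 1, CNC milling at 3, Heat treatment at 9, Surface grinding at 9, Dimensional inspection at 9, Coating at 15, Sub-assembly at 17, Final packaging at 21. The latest is hour 21.

21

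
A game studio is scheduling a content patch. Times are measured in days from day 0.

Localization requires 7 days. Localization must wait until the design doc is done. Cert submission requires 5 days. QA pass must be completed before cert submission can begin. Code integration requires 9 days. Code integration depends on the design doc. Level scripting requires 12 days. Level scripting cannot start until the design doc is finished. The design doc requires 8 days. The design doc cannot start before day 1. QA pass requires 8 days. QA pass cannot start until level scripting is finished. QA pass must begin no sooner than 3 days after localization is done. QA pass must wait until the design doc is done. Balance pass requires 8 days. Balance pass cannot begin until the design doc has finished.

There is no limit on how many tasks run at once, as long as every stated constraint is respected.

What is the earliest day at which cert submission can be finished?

The design doc cannot begin until its own release at day 1. It runs from day 1 to 1 + 8 = day 9.
Localization cannot begin until the design doc (finishes day 9). It runs from day 9 to 9 + 7 = day 16.
Level scripting cannot begin until the design doc (finishes day 9). It runs from day 9 to 9 + 12 = day 21.
QA pass has to wait for level scripting (finishes day 21); localization (finishes day 16, plus 3-day gap → day 19); the design doc (finishes day 9). The latest of these is day 21, so QA pass runs day 21 to 21 + 8 = day 29.
Cert submission cannot begin until QA pass (finishes day 29). It runs from day 29 to 29 + 5 = day 34.

34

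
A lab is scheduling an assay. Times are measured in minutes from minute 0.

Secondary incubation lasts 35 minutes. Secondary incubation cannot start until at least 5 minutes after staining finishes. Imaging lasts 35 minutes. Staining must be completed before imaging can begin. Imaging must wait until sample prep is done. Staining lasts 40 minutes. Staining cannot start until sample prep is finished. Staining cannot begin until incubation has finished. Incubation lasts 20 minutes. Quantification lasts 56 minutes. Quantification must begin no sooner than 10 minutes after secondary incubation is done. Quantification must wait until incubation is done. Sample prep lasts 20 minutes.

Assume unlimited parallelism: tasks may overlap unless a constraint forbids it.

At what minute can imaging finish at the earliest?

Incubation has no prerequisites, so it starts at minute 0 and finishes at minute 20.
Nothing blocks sample prep, so it runs from minute 0 to minute 20.
Staining cannot start until sample prep (finishes minute 20); incubation (finishes minute 20). The controlling bound is minute 20, so staining finishes at 20 + 40 = minute 60.
Imaging has to wait for staining (finishes minute 60); sample prep (finishes minute 20). The latest of these is minute 60, so imaging runs minute 60 to 60 + 35 = minute 95.

95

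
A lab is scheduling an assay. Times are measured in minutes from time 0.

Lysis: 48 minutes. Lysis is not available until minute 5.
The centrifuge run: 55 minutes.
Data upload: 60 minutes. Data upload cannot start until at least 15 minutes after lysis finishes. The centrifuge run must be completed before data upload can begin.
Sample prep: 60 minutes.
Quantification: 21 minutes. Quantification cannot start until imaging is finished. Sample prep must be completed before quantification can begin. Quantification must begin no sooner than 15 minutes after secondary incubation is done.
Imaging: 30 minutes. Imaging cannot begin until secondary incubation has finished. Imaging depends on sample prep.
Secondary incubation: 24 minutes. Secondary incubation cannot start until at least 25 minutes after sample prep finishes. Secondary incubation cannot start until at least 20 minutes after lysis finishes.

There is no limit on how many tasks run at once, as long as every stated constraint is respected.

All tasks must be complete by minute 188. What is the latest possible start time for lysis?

To finish by minute 188, quantification (duration 21) must start no later than minute 167.
Imaging must finish before quantification (must start by minute 167). With a 30-minute duration, imaging must start by 167 − 30 = minute 137.
Secondary incubation feeds imaging (must start by minute 137); quantification (must start by minute 167, minus 15-minute gap → minute 152). Taking the minimum, secondary incubation must finish by minute 137 and start by 137 − 24 = minute 113.
Nothing follows data upload; the deadline of minute 188 is its only limit. It must start by 188 − 60 = minute 128.
Lysis feeds secondary incubation (must start by minute 113, minus 20-minute gap → minute 93); data upload (must start by minute 128, minus 15-minute gap → minute 113). Taking the minimum, lysis must finish by minute 93 and start by 93 − 48 = minute 45.

45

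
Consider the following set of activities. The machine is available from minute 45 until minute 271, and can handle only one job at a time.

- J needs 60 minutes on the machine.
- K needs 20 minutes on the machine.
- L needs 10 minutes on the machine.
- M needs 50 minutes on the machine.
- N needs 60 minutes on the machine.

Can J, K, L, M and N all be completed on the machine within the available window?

The machine window is 271 − 45 = 226 minutes.
Running back to back, the jobs need 60 + 20 + 10 + 50 + 60 = 200 minutes on the machine.
Since 200 ≤ 226, they fit within the window.

Yes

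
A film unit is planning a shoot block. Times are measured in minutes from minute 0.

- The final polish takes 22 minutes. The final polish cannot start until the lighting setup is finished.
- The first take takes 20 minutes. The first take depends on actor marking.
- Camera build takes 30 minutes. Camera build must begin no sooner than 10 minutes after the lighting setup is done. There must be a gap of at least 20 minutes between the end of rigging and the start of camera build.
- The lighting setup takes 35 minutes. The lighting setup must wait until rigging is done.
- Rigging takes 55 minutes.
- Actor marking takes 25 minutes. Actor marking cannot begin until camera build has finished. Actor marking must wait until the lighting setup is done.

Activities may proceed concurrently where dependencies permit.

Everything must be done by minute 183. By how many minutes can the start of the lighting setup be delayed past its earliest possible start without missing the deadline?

Rigging can start immediately at minute 0; it finishes at minute 55.
The lighting setup waits on rigging (finishes minute 55), so it starts at minute 55 and finishes at 55 + 35 = minute 90.

Working backward from the deadline:
The first take has no dependents, so it just needs to finish by minute 183. Starting by 183 − 20 = minute 163 achieves that.
Since the first take (must start by minute 163) depends on it, actor marking must finish by minute 163. Backing off its 25-minute duration gives a latest start of minute 138.
Camera build has to be done before actor marking (must start by minute 138). That means finishing by minute 138, i.e. starting by 138 − 30 = minute 108.
The final polish must finish by minute 183; it takes 22 minutes, so it must start by 183 − 22 = minute 161.
The lighting setup must finish in time for camera build (must start by minute 108, minus 10-minute gap → minute 98); actor marking (must start by minute 138); the final polish (must start by minute 161). The tightest is minute 98, so the lighting setup must start by 98 − 35 = minute 63.
So the lighting setup can start as early as minute 55 and as late as minute 63, giving 63 − 55 = 8 minutes of slack.

8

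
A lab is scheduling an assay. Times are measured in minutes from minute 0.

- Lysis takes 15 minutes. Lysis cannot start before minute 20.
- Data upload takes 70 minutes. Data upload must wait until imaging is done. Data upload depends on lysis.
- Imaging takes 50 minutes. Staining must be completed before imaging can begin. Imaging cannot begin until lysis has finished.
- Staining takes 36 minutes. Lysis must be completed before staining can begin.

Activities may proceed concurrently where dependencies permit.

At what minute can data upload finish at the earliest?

191

Lysis cannot begin until its own release at minute 20. It runs from minute 20 to 20 + 15 = minute 35.
After lysis (finishes minute 35), staining can start at minute 35 and finishes at minute 71.
Imaging needs all of staining (finishes minute 71); lysis (finishes minute 35). That puts its earliest start at minute 71; it finishes at 71 + 50 = minute 121.
For data upload: imaging (finishes minute 121); lysis (finishes minute 35). Taking the maximum gives a start of minute 121, and it finishes at 121 + 70 = minute 191.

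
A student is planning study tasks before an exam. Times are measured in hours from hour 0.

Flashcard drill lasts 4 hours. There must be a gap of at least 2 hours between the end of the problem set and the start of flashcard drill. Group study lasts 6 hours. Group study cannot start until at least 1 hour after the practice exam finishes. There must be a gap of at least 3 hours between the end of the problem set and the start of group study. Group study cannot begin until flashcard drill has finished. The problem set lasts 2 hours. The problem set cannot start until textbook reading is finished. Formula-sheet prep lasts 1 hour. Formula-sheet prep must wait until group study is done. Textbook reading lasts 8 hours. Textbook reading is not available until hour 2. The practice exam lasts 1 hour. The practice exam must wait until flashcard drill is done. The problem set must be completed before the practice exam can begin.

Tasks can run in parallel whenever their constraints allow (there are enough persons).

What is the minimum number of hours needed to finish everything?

After its own release at hour 2, textbook reading can start at hour 2 and finishes at hour 10.
The problem set waits on textbook reading (finishes hour 10), so it starts at hour 10 and finishes at 10 + 2 = hour 12.
After the problem set (finishes hour 12, plus 2-hour gap → hour 14), flashcard drill can start at hour 14 and finishes at hour 18.
The practice exam has to wait for flashcard drill (finishes hour 18); the problem set (finishes hour 12). The latest of these is hour 18, so the practice exam runs hour 18 to 18 + 1 = hour 19.
Group study needs all of the practice exam (finishes hour 19, plus 1-hour gap → hour 20); the problem set (finishes hour 12, plus 3-hour gap → hour 15); flashcard drill (finishes hour 18). That puts its earliest start at hour 20; it finishes at 20 + 6 = hour 26.
After group study (finishes hour 26), formula-sheet prep can start at hour 26 and finishes at hour 27.
All tasks are finished once the last one completes. Finish times: Textbook reading at 10, The problem set at 12, Flashcard drill at 18, The practice exam at 19, Group study at 26, Formula-sheet prep at 27. The latest is hour 27.

27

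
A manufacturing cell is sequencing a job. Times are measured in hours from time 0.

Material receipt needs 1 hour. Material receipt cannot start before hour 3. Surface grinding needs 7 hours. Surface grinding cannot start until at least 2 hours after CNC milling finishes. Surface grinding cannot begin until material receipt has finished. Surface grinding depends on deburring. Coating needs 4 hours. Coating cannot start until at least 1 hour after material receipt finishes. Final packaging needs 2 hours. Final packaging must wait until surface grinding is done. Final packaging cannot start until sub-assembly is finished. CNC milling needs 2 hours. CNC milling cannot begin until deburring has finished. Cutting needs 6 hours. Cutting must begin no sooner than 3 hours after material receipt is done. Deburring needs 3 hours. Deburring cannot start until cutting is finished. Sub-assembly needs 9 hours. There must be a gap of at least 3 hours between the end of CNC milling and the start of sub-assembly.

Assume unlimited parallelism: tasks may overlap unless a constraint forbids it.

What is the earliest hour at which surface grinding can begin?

After its own release at hour 3, material receipt can start at hour 3 and finishes at hour 4.
Cutting cannot begin until material receipt (finishes hour 4, plus 3-hour gap → hour 7). It runs from hour 7 to 7 + 6 = hour 13.
After cutting (finishes hour 13), deburring can start at hour 13 and finishes at hour 16.
After deburring (finishes hour 16), CNC milling can start at hour 16 and finishes at hour 18.
Surface grinding waits on CNC milling (finishes hour 18, plus 2-hour gap → hour 20); material receipt (finishes hour 4); deburring (finishes hour 16). The latest of these is hour 20, which is the earliest surface grinding can start.

20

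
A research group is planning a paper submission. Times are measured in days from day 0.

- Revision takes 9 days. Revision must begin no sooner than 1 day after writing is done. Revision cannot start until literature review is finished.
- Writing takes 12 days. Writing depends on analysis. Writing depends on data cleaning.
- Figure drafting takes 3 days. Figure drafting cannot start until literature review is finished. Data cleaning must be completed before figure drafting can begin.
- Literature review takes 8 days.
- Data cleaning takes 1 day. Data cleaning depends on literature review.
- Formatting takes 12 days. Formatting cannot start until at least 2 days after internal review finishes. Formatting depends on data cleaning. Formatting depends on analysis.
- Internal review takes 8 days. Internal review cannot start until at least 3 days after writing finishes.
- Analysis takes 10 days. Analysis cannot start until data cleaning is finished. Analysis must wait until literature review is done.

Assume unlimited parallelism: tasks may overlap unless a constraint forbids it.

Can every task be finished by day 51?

Literature review has no prerequisites, so it starts at day 0 and finishes at day 8.
After literature review (finishes day 8), data cleaning can start at day 8 and finishes at day 9.
Figure drafting needs all of literature review (finishes day 8); data cleaning (finishes day 9). That puts its earliest start at day 9; it finishes at 9 + 3 = day 12.
Analysis cannot start until data cleaning (finishes day 9); literature review (finishes day 8). The controlling bound is day 9, so analysis finishes at 9 + 10 = day 19.
Writing cannot start until analysis (finishes day 19); data cleaning (finishes day 9). The controlling bound is day 19, so writing finishes at 19 + 12 = day 31.
Revision cannot start until writing (finishes day 31, plus 1-day gap → day 32); literature review (finishes day 8). The controlling bound is day 32, so revision finishes at 32 + 9 = day 41.
Internal review cannot begin until writing (finishes day 31, plus 3-day gap → day 34). It runs from day 34 to 34 + 8 = day 42.
For formatting: internal review (finishes day 42, plus 2-day gap → day 44); data cleaning (finishes day 9); analysis (finishes day 19). Taking the maximum gives a start of day 44, and it finishes at 44 + 12 = day 56.
The earliest everything can be done is day 56, which is after the deadline of 51, so it is not possible.

No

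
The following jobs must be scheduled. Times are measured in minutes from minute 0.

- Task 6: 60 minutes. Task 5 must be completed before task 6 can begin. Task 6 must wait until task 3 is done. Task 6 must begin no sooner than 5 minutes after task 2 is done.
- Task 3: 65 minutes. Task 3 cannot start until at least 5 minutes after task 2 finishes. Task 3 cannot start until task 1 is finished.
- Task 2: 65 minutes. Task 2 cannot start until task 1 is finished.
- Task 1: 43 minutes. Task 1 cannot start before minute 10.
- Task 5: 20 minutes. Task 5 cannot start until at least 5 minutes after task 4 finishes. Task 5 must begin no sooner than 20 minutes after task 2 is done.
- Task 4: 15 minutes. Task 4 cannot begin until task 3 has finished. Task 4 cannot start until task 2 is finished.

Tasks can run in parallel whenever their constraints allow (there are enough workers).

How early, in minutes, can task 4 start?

Task 1 waits on its own release at minute 10, so it starts at minute 10 and finishes at 10 + 43 = minute 53.
After task 1 (finishes minute 53), task 2 can start at minute 53 and finishes at minute 118.
Task 3 cannot start until task 2 (finishes minute 118, plus 5-minute gap → minute 123); task 1 (finishes minute 53). The controlling bound is minute 123, so task 3 finishes at 123 + 65 = minute 188.
Task 4 waits on task 3 (finishes minute 188); task 2 (finishes minute 118). The latest of these is minute 188, which is the earliest task 4 can start.

188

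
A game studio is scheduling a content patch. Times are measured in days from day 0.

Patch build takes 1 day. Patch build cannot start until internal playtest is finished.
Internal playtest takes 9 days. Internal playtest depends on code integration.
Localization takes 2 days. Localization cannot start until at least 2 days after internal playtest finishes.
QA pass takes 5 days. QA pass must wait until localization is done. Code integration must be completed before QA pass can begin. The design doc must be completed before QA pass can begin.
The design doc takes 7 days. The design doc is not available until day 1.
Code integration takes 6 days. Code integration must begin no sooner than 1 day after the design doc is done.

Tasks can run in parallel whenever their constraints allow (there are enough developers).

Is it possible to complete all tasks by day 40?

Yes

After its own release at day 1, the design doc can start at day 1 and finishes at day 8.
After the design doc (finishes day 8, plus 1-day gap → day 9), code integration can start at day 9 and finishes at day 15.
Internal playtest cannot begin until code integration (finishes day 15). It runs from day 15 to 15 + 9 = day 24.
After internal playtest (finishes day 24), patch build can start at day 24 and finishes at day 25.
Localization waits on internal playtest (finishes day 24, plus 2-day gap → day 26), so it starts at day 26 and finishes at 26 + 2 = day 28.
QA pass has to wait for localization (finishes day 28); code integration (finishes day 15); the design doc (finishes day 8). The latest of these is day 28, so QA pass runs day 28 to 28 + 5 = day 33.
Every task is finished by day 33, which is no later than the deadline of 40, so the schedule is feasible.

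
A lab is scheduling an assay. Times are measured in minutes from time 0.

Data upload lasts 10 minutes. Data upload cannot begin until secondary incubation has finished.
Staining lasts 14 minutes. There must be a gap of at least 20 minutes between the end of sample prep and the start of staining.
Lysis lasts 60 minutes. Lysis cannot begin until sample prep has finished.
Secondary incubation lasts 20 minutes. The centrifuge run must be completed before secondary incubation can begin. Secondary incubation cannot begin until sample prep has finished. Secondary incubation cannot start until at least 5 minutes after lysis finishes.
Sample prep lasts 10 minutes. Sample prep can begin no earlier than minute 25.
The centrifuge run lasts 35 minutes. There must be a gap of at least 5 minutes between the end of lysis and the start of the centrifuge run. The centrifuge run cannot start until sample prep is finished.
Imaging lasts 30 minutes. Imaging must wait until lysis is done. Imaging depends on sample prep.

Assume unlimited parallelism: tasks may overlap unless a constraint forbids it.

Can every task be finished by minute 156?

No

Sample prep waits on its own release at minute 25, so it starts at minute 25 and finishes at 25 + 10 = minute 35.
Staining cannot begin until sample prep (finishes minute 35, plus 20-minute gap → minute 55). It runs from minute 55 to 55 + 14 = minute 69.
After sample prep (finishes minute 35), lysis can start at minute 35 and finishes at minute 95.
Imaging has to wait for lysis (finishes minute 95); sample prep (finishes minute 35). The latest of these is minute 95, so imaging runs minute 95 to 95 + 30 = minute 125.
For the centrifuge run: lysis (finishes minute 95, plus 5-minute gap → minute 100); sample prep (finishes minute 35). Taking the maximum gives a start of minute 100, and it finishes at 100 + 35 = minute 135.
Secondary incubation cannot start until the centrifuge run (finishes minute 135); sample prep (finishes minute 35); lysis (finishes minute 95, plus 5-minute gap → minute 100). The controlling bound is minute 135, so secondary incubation finishes at 135 + 20 = minute 155.
Data upload waits on secondary incubation (finishes minute 155), so it starts at minute 155 and finishes at 155 + 10 = minute 165.
The earliest everything can be done is minute 165, which is after the deadline of 156, so it is not possible.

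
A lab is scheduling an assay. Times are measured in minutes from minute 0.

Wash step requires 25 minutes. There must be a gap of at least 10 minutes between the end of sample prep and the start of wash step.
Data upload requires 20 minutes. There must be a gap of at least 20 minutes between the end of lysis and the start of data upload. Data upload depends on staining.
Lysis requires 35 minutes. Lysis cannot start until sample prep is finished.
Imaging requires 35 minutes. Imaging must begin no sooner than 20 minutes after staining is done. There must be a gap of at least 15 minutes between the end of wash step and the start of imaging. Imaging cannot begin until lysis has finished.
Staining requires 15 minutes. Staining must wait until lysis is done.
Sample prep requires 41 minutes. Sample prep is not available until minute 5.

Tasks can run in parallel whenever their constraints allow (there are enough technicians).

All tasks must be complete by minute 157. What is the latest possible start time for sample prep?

11

Imaging must finish by minute 157; it takes 35 minutes, so it must start by 157 − 35 = minute 122.
Nothing follows data upload; the deadline of minute 157 is its only limit. It must start by 157 − 20 = minute 137.
Staining feeds imaging (must start by minute 122, minus 20-minute gap → minute 102); data upload (must start by minute 137). Taking the minimum, staining must finish by minute 102 and start by 102 − 15 = minute 87.
Lysis must finish in time for staining (must start by minute 87); imaging (must start by minute 122); data upload (must start by minute 137, minus 20-minute gap → minute 117). The tightest is minute 87, so lysis must start by 87 − 35 = minute 52.
Since imaging (must start by minute 122, minus 15-minute gap → minute 107) depends on it, wash step must finish by minute 107. Backing off its 25-minute duration gives a latest start of minute 82.
Sample prep has several dependents: lysis (must start by minute 52); wash step (must start by minute 82, minus 10-minute gap → minute 72). The earliest of those limits is minute 52, so sample prep must start by 52 − 41 = minute 11.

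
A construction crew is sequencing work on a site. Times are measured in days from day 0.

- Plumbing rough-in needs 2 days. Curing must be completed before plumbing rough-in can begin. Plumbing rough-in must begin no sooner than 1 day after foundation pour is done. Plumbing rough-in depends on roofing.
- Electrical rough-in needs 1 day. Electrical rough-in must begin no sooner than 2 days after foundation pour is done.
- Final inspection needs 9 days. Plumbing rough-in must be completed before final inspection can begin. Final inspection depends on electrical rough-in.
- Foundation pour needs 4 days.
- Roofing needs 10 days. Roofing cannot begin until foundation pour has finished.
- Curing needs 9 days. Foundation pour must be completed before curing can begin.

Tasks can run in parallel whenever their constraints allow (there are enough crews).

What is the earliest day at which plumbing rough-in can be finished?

16

Foundation pour has no prerequisites, so it starts at day 0 and finishes at day 4.
Roofing waits on foundation pour (finishes day 4), so it starts at day 4 and finishes at 4 + 10 = day 14.
After foundation pour (finishes day 4), curing can start at day 4 and finishes at day 13.
Plumbing rough-in needs all of curing (finishes day 13); foundation pour (finishes day 4, plus 1-day gap → day 5); roofing (finishes day 14). That puts its earliest start at day 14; it finishes at 14 + 2 = day 16.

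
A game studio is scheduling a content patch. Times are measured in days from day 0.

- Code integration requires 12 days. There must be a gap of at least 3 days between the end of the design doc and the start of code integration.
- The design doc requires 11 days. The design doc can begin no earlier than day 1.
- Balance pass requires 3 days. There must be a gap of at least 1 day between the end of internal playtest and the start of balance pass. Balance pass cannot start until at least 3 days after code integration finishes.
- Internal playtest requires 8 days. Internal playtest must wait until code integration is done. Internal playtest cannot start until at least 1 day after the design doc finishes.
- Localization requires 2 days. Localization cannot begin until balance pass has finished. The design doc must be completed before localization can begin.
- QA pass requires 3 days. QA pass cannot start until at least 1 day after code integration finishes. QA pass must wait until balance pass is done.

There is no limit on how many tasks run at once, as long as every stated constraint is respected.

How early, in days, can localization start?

The design doc waits on its own release at day 1, so it starts at day 1 and finishes at 1 + 11 = day 12.
Code integration waits on the design doc (finishes day 12, plus 3-day gap → day 15), so it starts at day 15 and finishes at 15 + 12 = day 27.
Internal playtest cannot start until code integration (finishes day 27); the design doc (finishes day 12, plus 1-day gap → day 13). The controlling bound is day 27, so internal playtest finishes at 27 + 8 = day 35.
Balance pass needs all of internal playtest (finishes day 35, plus 1-day gap → day 36); code integration (finishes day 27, plus 3-day gap → day 30). That puts its earliest start at day 36; it finishes at 36 + 3 = day 39.
Localization waits on balance pass (finishes day 39); the design doc (finishes day 12). The latest of these is day 39, which is the earliest localization can start.

39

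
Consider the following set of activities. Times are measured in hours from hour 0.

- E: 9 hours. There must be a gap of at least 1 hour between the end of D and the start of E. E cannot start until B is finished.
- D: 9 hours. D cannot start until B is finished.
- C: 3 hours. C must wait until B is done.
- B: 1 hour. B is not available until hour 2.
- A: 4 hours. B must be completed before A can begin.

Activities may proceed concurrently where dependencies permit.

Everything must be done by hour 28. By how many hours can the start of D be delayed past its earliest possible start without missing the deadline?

6

After its own release at hour 2, B can start at hour 2 and finishes at hour 3.
D waits on B (finishes hour 3), so it starts at hour 3 and finishes at 3 + 9 = hour 12.

Working backward from the deadline:
E has no dependents, so it just needs to finish by hour 28. Starting by 28 − 9 = hour 19 achieves that.
D has to be done before E (must start by hour 19, minus 1-hour gap → hour 18). That means finishing by hour 18, i.e. starting by 18 − 9 = hour 9.
So D can start as early as hour 3 and as late as hour 9, giving 9 − 3 = 6 hours of slack.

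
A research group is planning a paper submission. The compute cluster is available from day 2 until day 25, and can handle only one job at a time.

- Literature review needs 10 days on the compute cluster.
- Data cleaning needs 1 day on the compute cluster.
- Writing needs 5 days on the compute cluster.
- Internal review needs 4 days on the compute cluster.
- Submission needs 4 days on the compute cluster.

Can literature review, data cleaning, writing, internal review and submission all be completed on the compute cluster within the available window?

The compute cluster window is 25 − 2 = 23 days.
Running back to back, the jobs need 10 + 1 + 5 + 4 + 4 = 24 days on the compute cluster.
Since 24 > 23, they cannot all fit.

No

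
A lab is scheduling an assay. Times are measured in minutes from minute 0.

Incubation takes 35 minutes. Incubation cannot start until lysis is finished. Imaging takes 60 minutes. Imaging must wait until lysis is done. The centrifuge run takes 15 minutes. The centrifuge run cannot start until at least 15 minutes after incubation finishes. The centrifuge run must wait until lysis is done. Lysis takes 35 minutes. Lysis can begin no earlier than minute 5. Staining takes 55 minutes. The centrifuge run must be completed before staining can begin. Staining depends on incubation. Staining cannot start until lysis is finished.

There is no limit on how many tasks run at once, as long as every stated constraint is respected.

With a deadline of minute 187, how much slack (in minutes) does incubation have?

After its own release at minute 5, lysis can start at minute 5 and finishes at minute 40.
After lysis (finishes minute 40), incubation can start at minute 40 and finishes at minute 75.

Working backward from the deadline:
Nothing follows staining; the deadline of minute 187 is its only limit. It must start by 187 − 55 = minute 132.
The centrifuge run feeds into staining (must start by minute 132); so the centrifuge run must finish by minute 132 and therefore start by minute 117.
Incubation has several dependents: the centrifuge run (must start by minute 117, minus 15-minute gap → minute 102); staining (must start by minute 132). The earliest of those limits is minute 102, so incubation must start by 102 − 35 = minute 67.
So incubation can start as early as minute 40 and as late as minute 67, giving 67 − 40 = 27 minutes of slack.

27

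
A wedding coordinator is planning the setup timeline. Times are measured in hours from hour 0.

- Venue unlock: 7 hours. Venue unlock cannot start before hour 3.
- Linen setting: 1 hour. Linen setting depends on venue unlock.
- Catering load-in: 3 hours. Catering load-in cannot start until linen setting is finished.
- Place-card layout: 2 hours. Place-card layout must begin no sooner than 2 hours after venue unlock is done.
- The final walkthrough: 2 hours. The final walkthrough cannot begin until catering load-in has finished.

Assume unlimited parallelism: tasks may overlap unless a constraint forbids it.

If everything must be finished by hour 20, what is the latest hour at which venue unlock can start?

7

To finish by hour 20, the final walkthrough (duration 2) must start no later than hour 18.
Since the final walkthrough (must start by hour 18) depends on it, catering load-in must finish by hour 18. Backing off its 3-hour duration gives a latest start of hour 15.
Since catering load-in (must start by hour 15) depends on it, linen setting must finish by hour 15. Backing off its 1-hour duration gives a latest start of hour 14.
Place-card layout must finish by hour 20; it takes 2 hours, so it must start by 20 − 2 = hour 18.
For venue unlock: linen setting (must start by hour 14); place-card layout (must start by hour 18, minus 2-hour gap → hour 16). The most restrictive is hour 14; with a 7-hour duration, venue unlock must start by hour 7.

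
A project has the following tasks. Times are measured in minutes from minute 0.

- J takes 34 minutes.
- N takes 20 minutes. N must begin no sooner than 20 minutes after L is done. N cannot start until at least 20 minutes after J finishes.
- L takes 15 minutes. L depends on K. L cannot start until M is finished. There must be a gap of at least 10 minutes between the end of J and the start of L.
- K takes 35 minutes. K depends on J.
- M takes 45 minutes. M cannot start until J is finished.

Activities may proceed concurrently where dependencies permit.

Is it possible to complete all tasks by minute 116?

No

J can start immediately at minute 0; it finishes at minute 34.
M cannot begin until J (finishes minute 34). It runs from minute 34 to 34 + 45 = minute 79.
After J (finishes minute 34), K can start at minute 34 and finishes at minute 69.
For L: K (finishes minute 69); M (finishes minute 79); J (finishes minute 34, plus 10-minute gap → minute 44). Taking the maximum gives a start of minute 79, and it finishes at 79 + 15 = minute 94.
For N: L (finishes minute 94, plus 20-minute gap → minute 114); J (finishes minute 34, plus 20-minute gap → minute 54). Taking the maximum gives a start of minute 114, and it finishes at 114 + 20 = minute 134.
The earliest everything can be done is minute 134, which is after the deadline of 116, so it is not possible.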